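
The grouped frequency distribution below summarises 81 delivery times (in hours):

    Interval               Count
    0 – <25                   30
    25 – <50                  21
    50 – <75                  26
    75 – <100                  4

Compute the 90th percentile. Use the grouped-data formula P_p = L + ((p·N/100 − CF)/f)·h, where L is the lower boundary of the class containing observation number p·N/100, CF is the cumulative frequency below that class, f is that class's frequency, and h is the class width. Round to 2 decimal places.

71.06

N = 81; target position k = 90/100 · 81 = 72.9.
Cumulative frequencies: 30, 51, 77, 81.
Observation 72.9 falls in the class 50 – <75.
L = 50, CF = 51, f = 26, h = 25.
P90 = 50 + ((72.9 − 51)/26)·25 = 50 + 21.0577 = 71.0577.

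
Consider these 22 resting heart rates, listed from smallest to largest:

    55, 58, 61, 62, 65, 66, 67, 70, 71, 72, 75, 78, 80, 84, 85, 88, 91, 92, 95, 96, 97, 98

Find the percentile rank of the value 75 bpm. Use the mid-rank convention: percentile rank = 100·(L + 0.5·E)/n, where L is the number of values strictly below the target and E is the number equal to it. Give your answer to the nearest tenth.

47.7

Count below 75: L = 10; count equal: E = 1; n = 22.
Percentile rank = 100·(10 + 0.5·1)/22 = 100·10.5/22 = 47.73.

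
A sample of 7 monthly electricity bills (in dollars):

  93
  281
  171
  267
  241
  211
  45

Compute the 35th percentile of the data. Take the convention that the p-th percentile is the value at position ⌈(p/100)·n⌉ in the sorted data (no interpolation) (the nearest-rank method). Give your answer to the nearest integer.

171

Sorted: 45, 93, 171, 211, 241, 267, 281.
n = 7.
Position = ⌈35/100 · 7⌉ = ⌈2.45⌉ = 3.
The value at rank 3 is 171.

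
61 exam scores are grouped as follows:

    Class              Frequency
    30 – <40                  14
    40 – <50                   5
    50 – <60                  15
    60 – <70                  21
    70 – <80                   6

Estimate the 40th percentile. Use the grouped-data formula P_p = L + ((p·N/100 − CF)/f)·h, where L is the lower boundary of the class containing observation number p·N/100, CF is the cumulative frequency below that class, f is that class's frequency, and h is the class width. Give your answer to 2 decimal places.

N = 61; target position k = 40/100 · 61 = 24.4.
Cumulative frequencies: 14, 19, 34, 55, 61.
Observation 24.4 falls in the class 50 – <60.
L = 50, CF = 19, f = 15, h = 10.
P40 = 50 + ((24.4 − 19)/15)·10 = 50 + 3.6 = 53.6.

53.60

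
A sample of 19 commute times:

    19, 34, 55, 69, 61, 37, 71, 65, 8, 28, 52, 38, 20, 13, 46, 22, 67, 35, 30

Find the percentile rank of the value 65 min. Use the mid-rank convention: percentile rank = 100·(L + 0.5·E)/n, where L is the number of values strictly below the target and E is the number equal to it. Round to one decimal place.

Sorted: 8, 13, 19, 20, 22, 28, 30, 34, 35, 37, 38, 46, 52, 55, 61, 65, 67, 69, 71.
Count below 65: L = 15; count equal: E = 1; n = 19.
Percentile rank = 100·(15 + 0.5·1)/19 = 100·15.5/19 = 81.58.

81.6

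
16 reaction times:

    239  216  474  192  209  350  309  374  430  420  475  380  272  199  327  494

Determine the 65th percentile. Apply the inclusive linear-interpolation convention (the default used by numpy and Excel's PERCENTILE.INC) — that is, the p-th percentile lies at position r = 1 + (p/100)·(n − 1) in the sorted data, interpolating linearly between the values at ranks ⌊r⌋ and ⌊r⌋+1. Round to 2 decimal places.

Sorted: 192, 199, 209, 216, 239, 272, 309, 327, 350, 374, 380, 420, 430, 474, 475, 494.
n = 16.
r = 1 + (65/100)·(16 − 1) = 1 + 9.75 = 10.75.
Rank 10 is 374 and rank 11 is 380.
Interpolate: 374 + 0.75·(380 − 374) = 374 + 0.75·6 = 378.5.

378.50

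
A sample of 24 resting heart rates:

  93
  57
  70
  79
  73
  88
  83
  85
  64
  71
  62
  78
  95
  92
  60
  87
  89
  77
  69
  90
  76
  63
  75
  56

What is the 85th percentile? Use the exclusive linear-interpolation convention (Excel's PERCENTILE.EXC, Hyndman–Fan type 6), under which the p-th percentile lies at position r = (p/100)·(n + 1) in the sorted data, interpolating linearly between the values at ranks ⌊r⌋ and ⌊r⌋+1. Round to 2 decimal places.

Sorted: 56, 57, 60, 62, 63, 64, 69, 70, 71, 73, 75, 76, 77, 78, 79, 83, 85, 87, 88, 89, 90, 92, 93, 95.
n = 24.
r = (85/100)·(24 + 1) = 21.25.
Rank 21 is 90 and rank 22 is 92.
Interpolate: 90 + 0.25·(92 − 90) = 90 + 0.25·2 = 90.5.

90.50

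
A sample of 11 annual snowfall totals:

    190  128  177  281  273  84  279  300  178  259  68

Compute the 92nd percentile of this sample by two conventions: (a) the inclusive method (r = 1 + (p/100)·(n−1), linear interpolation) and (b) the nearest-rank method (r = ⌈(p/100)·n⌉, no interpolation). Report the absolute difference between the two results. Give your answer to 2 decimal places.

15.20

Sorted: 68, 84, 128, 177, 178, 190, 259, 273, 279, 281, 300.
n = 11.
(a) r = 10.2; between ranks 10 (281) and 11 (300): 284.8.
(b) the nearest-rank method: rank 11 → 300.
|284.8 − 300| = 15.2.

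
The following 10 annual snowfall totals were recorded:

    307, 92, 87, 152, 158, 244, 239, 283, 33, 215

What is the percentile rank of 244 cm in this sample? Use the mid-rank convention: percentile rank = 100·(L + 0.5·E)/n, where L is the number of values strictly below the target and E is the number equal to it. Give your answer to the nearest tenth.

Sorted: 33, 87, 92, 152, 158, 215, 239, 244, 283, 307.
Count below 244: L = 7; count equal: E = 1; n = 10.
Percentile rank = 100·(7 + 0.5·1)/10 = 100·7.5/10 = 75.

75.0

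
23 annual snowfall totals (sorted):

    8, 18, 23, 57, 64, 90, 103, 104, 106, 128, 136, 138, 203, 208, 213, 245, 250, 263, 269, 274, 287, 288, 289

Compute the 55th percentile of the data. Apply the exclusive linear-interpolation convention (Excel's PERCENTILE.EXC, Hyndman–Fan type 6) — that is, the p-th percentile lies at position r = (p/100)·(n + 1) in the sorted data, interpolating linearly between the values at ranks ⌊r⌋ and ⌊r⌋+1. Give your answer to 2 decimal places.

204.00

n = 23.
r = (55/100)·(23 + 1) = 13.2.
Rank 13 is 203 and rank 14 is 208.
Interpolate: 203 + 0.2·(208 − 203) = 203 + 0.2·5 = 204.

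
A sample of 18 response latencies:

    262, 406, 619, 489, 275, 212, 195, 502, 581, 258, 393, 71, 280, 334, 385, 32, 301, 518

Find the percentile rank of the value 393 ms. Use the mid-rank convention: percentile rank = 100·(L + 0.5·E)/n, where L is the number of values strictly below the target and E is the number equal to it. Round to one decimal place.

63.9

Sorted: 32, 71, 195, 212, 258, 262, 275, 280, 301, 334, 385, 393, 406, 489, 502, 518, 581, 619.
Count below 393: L = 11; count equal: E = 1; n = 18.
Percentile rank = 100·(11 + 0.5·1)/18 = 100·11.5/18 = 63.89.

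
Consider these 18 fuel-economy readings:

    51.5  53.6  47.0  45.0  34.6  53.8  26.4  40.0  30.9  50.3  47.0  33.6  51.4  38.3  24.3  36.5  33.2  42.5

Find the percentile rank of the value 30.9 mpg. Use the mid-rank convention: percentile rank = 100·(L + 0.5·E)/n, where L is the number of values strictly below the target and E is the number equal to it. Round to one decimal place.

13.9

Sorted: 24.3, 26.4, 30.9, 33.2, 33.6, 34.6, 36.5, 38.3, 40.0, 42.5, 45.0, 47.0, 47.0, 50.3, 51.4, 51.5, 53.6, 53.8.
Count below 30.9: L = 2; count equal: E = 1; n = 18.
Percentile rank = 100·(2 + 0.5·1)/18 = 100·2.5/18 = 13.89.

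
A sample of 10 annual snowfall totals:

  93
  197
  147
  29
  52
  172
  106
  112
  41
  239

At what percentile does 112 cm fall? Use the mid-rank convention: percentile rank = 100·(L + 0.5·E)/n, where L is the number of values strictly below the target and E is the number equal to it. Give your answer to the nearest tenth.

Sorted: 29, 41, 52, 93, 106, 112, 147, 172, 197, 239.
Count below 112: L = 5; count equal: E = 1; n = 10.
Percentile rank = 100·(5 + 0.5·1)/10 = 100·5.5/10 = 55.

55.0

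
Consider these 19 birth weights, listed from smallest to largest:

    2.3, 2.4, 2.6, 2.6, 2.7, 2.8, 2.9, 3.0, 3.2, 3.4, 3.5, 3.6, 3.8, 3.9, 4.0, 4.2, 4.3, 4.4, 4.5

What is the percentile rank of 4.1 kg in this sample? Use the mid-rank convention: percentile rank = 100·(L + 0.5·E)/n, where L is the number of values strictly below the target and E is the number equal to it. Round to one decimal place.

Count below 4.1: L = 15; count equal: E = 0; n = 19.
Percentile rank = 100·(15 + 0.5·0)/19 = 100·15/19 = 78.95.

78.9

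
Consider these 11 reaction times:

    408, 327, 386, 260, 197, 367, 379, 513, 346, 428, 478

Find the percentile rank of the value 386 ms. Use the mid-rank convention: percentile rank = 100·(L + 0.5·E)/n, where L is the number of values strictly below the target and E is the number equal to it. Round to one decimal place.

59.1

Sorted: 197, 260, 327, 346, 367, 379, 386, 408, 428, 478, 513.
Count below 386: L = 6; count equal: E = 1; n = 11.
Percentile rank = 100·(6 + 0.5·1)/11 = 100·6.5/11 = 59.09.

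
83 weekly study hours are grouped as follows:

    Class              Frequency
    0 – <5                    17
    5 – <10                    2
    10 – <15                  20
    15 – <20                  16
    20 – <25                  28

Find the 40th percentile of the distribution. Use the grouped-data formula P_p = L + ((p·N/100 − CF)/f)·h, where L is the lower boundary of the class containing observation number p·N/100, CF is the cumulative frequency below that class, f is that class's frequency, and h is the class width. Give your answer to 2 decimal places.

N = 83; target position k = 40/100 · 83 = 33.2.
Cumulative frequencies: 17, 19, 39, 55, 83.
Observation 33.2 falls in the class 10 – <15.
L = 10, CF = 19, f = 20, h = 5.
P40 = 10 + ((33.2 − 19)/20)·5 = 10 + 3.55 = 13.55.

13.55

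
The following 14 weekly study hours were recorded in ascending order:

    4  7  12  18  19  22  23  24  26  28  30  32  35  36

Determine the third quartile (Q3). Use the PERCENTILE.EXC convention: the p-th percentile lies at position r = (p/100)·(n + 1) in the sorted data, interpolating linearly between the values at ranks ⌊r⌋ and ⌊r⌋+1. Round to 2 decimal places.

n = 14.
r = (75/100)·(14 + 1) = 11.25.
Rank 11 is 30 and rank 12 is 32.
Interpolate: 30 + 0.25·(32 − 30) = 30 + 0.25·2 = 30.5.

30.50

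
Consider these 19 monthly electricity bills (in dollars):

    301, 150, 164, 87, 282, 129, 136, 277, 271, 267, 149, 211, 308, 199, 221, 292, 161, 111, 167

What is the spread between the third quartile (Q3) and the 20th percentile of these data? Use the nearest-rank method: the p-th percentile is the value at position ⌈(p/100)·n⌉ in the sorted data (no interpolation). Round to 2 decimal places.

141.00

Sorted: 87, 111, 129, 136, 149, 150, 161, 164, 167, 199, 211, 221, 267, 271, 277, 282, 292, 301, 308.
n = 19.
P20: rank ⌈20/100·19⌉ = 4 → 136.
P75: rank ⌈75/100·19⌉ = 15 → 277.
Difference: 277 − 136 = 141.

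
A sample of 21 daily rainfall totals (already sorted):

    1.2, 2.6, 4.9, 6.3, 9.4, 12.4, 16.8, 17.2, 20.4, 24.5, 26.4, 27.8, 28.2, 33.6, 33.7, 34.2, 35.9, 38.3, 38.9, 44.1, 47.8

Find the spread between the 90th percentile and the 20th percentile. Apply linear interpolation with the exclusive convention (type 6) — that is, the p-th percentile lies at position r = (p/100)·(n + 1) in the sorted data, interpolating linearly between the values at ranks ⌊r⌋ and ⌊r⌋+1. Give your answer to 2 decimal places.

35.52

n = 21.
P20: r = 4.4; ranks 4–5 are 6.3, 9.4; interpolating gives 7.54.
P90: r = 19.8; ranks 19–20 are 38.9, 44.1; interpolating gives 43.06.
Difference: 43.06 − 7.54 = 35.52.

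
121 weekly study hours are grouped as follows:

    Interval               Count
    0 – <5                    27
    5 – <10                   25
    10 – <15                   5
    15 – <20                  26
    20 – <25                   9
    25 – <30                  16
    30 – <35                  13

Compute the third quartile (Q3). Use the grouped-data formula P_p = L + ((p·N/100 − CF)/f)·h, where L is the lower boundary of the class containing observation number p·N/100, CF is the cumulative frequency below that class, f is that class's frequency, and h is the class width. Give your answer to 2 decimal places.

24.31

N = 121; target position k = 75/100 · 121 = 90.75.
Cumulative frequencies: 27, 52, 57, 83, 92, 108, 121.
Observation 90.75 falls in the class 20 – <25.
L = 20, CF = 83, f = 9, h = 5.
P75 = 20 + ((90.75 − 83)/9)·5 = 20 + 4.30556 = 24.3056.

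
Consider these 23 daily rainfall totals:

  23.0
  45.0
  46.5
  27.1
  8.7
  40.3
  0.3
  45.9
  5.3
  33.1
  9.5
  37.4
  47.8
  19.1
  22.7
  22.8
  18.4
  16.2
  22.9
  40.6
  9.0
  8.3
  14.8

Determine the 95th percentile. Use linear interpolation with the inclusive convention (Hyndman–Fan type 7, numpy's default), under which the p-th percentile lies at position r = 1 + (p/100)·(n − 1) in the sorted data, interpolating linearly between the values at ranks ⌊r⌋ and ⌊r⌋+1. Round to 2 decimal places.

Sorted: 0.3, 5.3, 8.3, 8.7, 9.0, 9.5, 14.8, 16.2, 18.4, 19.1, 22.7, 22.8, 22.9, 23.0, 27.1, 33.1, 37.4, 40.3, 40.6, 45.0, 45.9, 46.5, 47.8.
n = 23.
r = 1 + (95/100)·(23 − 1) = 1 + 20.9 = 21.9.
Rank 21 is 45.9 and rank 22 is 46.5.
Interpolate: 45.9 + 0.9·(46.5 − 45.9) = 45.9 + 0.9·0.6 = 46.44.

46.44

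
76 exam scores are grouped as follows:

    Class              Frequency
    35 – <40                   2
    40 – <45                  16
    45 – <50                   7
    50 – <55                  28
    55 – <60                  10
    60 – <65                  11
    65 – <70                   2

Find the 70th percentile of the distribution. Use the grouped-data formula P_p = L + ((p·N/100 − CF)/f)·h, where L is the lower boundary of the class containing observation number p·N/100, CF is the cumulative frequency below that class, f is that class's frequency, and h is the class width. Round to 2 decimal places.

55.10

N = 76; target position k = 70/100 · 76 = 53.2.
Cumulative frequencies: 2, 18, 25, 53, 63, 74, 76.
Observation 53.2 falls in the class 55 – <60.
L = 55, CF = 53, f = 10, h = 5.
P70 = 55 + ((53.2 − 53)/10)·5 = 55 + 0.1 = 55.1.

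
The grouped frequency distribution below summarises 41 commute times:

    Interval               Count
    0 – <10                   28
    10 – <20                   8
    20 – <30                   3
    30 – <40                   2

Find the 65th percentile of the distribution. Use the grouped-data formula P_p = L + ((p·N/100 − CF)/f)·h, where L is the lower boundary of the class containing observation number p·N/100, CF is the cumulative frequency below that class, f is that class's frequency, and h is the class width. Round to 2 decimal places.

9.52

N = 41; target position k = 65/100 · 41 = 26.65.
Cumulative frequencies: 28, 36, 39, 41.
Observation 26.65 falls in the class 0 – <10.
L = 0, CF = 0, f = 28, h = 10.
P65 = 0 + ((26.65 − 0)/28)·10 = 0 + 9.51786 = 9.51786.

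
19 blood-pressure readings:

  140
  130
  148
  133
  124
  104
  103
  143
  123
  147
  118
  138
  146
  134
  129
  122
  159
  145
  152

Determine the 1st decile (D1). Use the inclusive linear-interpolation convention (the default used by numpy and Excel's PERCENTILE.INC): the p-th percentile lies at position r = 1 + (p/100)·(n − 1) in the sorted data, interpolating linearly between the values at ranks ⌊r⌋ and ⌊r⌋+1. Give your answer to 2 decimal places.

Sorted: 103, 104, 118, 122, 123, 124, 129, 130, 133, 134, 138, 140, 143, 145, 146, 147, 148, 152, 159.
n = 19.
r = 1 + (10/100)·(19 − 1) = 1 + 1.8 = 2.8.
Rank 2 is 104 and rank 3 is 118.
Interpolate: 104 + 0.8·(118 − 104) = 104 + 0.8·14 = 115.2.

115.20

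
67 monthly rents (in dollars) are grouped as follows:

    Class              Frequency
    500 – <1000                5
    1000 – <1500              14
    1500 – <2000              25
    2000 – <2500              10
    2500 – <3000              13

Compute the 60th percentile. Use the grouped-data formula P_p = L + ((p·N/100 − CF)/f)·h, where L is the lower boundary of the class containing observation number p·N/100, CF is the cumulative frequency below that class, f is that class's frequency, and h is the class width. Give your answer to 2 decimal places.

N = 67; target position k = 60/100 · 67 = 40.2.
Cumulative frequencies: 5, 19, 44, 54, 67.
Observation 40.2 falls in the class 1500 – <2000.
L = 1500, CF = 19, f = 25, h = 500.
P60 = 1500 + ((40.2 − 19)/25)·500 = 1500 + 424 = 1924.

1924.00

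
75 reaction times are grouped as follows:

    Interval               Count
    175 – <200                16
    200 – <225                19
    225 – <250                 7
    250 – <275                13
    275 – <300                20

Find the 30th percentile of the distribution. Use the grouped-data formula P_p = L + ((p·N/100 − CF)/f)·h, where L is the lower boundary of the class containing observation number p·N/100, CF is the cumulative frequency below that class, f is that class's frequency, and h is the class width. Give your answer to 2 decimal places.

N = 75; target position k = 30/100 · 75 = 22.5.
Cumulative frequencies: 16, 35, 42, 55, 75.
Observation 22.5 falls in the class 200 – <225.
L = 200, CF = 16, f = 19, h = 25.
P30 = 200 + ((22.5 − 16)/19)·25 = 200 + 8.55263 = 208.553.

208.55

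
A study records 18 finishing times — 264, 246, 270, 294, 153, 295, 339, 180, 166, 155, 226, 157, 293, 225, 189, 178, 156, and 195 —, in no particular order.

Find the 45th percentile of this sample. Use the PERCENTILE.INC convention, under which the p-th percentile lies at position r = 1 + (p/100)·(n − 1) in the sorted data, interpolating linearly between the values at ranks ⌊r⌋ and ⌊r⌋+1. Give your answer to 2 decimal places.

192.90

Sorted: 153, 155, 156, 157, 166, 178, 180, 189, 195, 225, 226, 246, 264, 270, 293, 294, 295, 339.
n = 18.
r = 1 + (45/100)·(18 − 1) = 1 + 7.65 = 8.65.
Rank 8 is 189 and rank 9 is 195.
Interpolate: 189 + 0.65·(195 − 189) = 189 + 0.65·6 = 192.9.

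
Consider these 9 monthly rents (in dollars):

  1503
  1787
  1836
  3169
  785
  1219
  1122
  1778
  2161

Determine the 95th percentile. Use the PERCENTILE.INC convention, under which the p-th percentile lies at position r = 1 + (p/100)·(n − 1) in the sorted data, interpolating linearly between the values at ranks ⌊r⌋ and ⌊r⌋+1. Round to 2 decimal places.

Sorted: 785, 1122, 1219, 1503, 1778, 1787, 1836, 2161, 3169.
n = 9.
r = 1 + (95/100)·(9 − 1) = 1 + 7.6 = 8.6.
Rank 8 is 2161 and rank 9 is 3169.
Interpolate: 2161 + 0.6·(3169 − 2161) = 2161 + 0.6·1008 = 2765.8.

2765.80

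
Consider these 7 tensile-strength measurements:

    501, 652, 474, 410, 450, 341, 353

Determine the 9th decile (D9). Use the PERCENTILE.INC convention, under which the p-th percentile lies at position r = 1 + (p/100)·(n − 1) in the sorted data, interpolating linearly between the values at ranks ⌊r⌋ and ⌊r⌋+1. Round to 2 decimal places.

Sorted: 341, 353, 410, 450, 474, 501, 652.
n = 7.
r = 1 + (90/100)·(7 − 1) = 1 + 5.4 = 6.4.
Rank 6 is 501 and rank 7 is 652.
Interpolate: 501 + 0.4·(652 − 501) = 501 + 0.4·151 = 561.4.

561.40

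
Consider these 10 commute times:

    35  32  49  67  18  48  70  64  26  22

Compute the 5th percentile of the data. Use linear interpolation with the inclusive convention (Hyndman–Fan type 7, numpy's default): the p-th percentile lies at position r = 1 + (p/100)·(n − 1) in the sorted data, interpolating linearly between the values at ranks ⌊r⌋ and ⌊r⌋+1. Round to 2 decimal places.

19.80

Sorted: 18, 22, 26, 32, 35, 48, 49, 64, 67, 70.
n = 10.
r = 1 + (5/100)·(10 − 1) = 1 + 0.45 = 1.45.
Rank 1 is 18 and rank 2 is 22.
Interpolate: 18 + 0.45·(22 − 18) = 18 + 0.45·4 = 19.8.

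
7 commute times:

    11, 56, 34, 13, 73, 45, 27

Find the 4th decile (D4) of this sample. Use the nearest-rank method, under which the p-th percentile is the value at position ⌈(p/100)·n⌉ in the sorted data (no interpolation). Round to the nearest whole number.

27

Sorted: 11, 13, 27, 34, 45, 56, 73.
n = 7.
Position = ⌈40/100 · 7⌉ = ⌈2.8⌉ = 3.
The value at rank 3 is 27.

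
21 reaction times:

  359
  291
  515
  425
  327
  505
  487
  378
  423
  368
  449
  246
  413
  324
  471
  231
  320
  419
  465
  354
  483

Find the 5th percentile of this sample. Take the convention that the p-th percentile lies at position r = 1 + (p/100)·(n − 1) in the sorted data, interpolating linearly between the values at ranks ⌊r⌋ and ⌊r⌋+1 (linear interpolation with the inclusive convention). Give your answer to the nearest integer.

246

Sorted: 231, 246, 291, 320, 324, 327, 354, 359, 368, 378, 413, 419, 423, 425, 449, 465, 471, 483, 487, 505, 515.
n = 21.
r = 1 + (5/100)·(21 − 1) = 1 + 1 = 2.
r is an integer, so P5 is the value at rank 2: 246.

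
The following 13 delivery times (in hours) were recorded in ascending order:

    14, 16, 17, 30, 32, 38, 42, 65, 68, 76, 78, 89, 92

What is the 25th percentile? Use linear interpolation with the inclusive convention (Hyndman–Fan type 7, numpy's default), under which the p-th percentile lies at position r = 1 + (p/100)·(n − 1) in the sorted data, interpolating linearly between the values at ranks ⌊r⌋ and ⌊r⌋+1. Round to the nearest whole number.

n = 13.
r = 1 + (25/100)·(13 − 1) = 1 + 3 = 4.
r is an integer, so P25 is the value at rank 4: 30.

30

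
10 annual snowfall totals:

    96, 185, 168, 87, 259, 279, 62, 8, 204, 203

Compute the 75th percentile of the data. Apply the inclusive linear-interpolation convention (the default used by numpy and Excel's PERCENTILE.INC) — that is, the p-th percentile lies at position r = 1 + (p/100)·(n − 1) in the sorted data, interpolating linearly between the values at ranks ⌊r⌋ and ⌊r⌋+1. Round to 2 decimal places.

Sorted: 8, 62, 87, 96, 168, 185, 203, 204, 259, 279.
n = 10.
r = 1 + (75/100)·(10 − 1) = 1 + 6.75 = 7.75.
Rank 7 is 203 and rank 8 is 204.
Interpolate: 203 + 0.75·(204 − 203) = 203 + 0.75·1 = 203.75.

203.75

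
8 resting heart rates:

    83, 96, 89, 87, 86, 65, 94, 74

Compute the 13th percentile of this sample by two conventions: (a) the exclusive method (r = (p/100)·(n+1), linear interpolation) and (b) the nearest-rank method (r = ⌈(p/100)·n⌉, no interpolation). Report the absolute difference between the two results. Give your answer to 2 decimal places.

7.47

Sorted: 65, 74, 83, 86, 87, 89, 94, 96.
n = 8.
(a) r = 1.17; between ranks 1 (65) and 2 (74): 66.53.
(b) the nearest-rank method: rank 2 → 74.
|66.53 − 74| = 7.47.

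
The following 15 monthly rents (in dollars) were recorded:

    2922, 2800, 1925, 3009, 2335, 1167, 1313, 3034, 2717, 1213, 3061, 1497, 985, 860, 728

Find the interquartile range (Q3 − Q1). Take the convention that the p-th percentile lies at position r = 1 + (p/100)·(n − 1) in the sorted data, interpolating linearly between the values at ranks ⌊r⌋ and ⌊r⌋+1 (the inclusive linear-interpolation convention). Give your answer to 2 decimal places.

1671.00

Sorted: 728, 860, 985, 1167, 1213, 1313, 1497, 1925, 2335, 2717, 2800, 2922, 3009, 3034, 3061.
n = 15.
P25: r = 4.5; ranks 4–5 are 1167, 1213; interpolating gives 1190.
P75: r = 11.5; ranks 11–12 are 2800, 2922; interpolating gives 2861.
Difference: 2861 − 1190 = 1671.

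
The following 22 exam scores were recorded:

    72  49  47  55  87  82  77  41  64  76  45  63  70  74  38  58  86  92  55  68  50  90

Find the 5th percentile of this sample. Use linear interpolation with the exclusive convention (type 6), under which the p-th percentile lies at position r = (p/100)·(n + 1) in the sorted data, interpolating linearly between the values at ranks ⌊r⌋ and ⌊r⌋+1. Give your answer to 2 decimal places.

Sorted: 38, 41, 45, 47, 49, 50, 55, 55, 58, 63, 64, 68, 70, 72, 74, 76, 77, 82, 86, 87, 90, 92.
n = 22.
r = (5/100)·(22 + 1) = 1.15.
Rank 1 is 38 and rank 2 is 41.
Interpolate: 38 + 0.15·(41 − 38) = 38 + 0.15·3 = 38.45.

38.45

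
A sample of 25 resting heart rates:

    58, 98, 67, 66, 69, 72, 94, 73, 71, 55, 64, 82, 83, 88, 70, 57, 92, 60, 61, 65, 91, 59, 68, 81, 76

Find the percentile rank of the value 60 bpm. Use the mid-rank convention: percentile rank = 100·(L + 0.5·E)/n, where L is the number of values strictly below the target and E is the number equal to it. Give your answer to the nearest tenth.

18.0

Sorted: 55, 57, 58, 59, 60, 61, 64, 65, 66, 67, 68, 69, 70, 71, 72, 73, 76, 81, 82, 83, 88, 91, 92, 94, 98.
Count below 60: L = 4; count equal: E = 1; n = 25.
Percentile rank = 100·(4 + 0.5·1)/25 = 100·4.5/25 = 18.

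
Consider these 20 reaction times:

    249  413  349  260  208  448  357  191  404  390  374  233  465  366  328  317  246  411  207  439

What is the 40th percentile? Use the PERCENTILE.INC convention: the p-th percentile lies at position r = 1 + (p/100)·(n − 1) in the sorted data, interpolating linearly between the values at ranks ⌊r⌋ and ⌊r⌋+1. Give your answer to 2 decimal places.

323.60

Sorted: 191, 207, 208, 233, 246, 249, 260, 317, 328, 349, 357, 366, 374, 390, 404, 411, 413, 439, 448, 465.
n = 20.
r = 1 + (40/100)·(20 − 1) = 1 + 7.6 = 8.6.
Rank 8 is 317 and rank 9 is 328.
Interpolate: 317 + 0.6·(328 − 317) = 317 + 0.6·11 = 323.6.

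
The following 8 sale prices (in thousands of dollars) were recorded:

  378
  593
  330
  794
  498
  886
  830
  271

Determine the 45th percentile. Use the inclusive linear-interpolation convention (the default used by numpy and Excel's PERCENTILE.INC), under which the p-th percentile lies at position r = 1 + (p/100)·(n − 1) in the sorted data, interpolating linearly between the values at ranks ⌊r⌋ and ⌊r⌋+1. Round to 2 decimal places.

Sorted: 271, 330, 378, 498, 593, 794, 830, 886.
n = 8.
r = 1 + (45/100)·(8 − 1) = 1 + 3.15 = 4.15.
Rank 4 is 498 and rank 5 is 593.
Interpolate: 498 + 0.15·(593 − 498) = 498 + 0.15·95 = 512.25.

512.25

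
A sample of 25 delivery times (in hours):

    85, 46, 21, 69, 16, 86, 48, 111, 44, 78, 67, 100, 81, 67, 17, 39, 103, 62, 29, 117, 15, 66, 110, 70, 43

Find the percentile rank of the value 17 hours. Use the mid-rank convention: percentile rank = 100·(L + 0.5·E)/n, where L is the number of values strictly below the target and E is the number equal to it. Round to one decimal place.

Sorted: 15, 16, 17, 21, 29, 39, 43, 44, 46, 48, 62, 66, 67, 67, 69, 70, 78, 81, 85, 86, 100, 103, 110, 111, 117.
Count below 17: L = 2; count equal: E = 1; n = 25.
Percentile rank = 100·(2 + 0.5·1)/25 = 100·2.5/25 = 10.

10.0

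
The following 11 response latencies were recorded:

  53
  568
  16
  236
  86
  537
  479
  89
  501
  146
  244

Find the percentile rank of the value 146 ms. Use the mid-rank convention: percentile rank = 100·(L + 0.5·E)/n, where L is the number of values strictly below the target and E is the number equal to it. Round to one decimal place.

Sorted: 16, 53, 86, 89, 146, 236, 244, 479, 501, 537, 568.
Count below 146: L = 4; count equal: E = 1; n = 11.
Percentile rank = 100·(4 + 0.5·1)/11 = 100·4.5/11 = 40.91.

40.9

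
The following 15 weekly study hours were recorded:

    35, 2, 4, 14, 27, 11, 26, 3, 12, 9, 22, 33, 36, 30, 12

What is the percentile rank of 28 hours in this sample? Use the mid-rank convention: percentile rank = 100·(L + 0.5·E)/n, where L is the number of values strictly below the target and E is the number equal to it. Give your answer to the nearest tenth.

Sorted: 2, 3, 4, 9, 11, 12, 12, 14, 22, 26, 27, 30, 33, 35, 36.
Count below 28: L = 11; count equal: E = 0; n = 15.
Percentile rank = 100·(11 + 0.5·0)/15 = 100·11/15 = 73.33.

73.3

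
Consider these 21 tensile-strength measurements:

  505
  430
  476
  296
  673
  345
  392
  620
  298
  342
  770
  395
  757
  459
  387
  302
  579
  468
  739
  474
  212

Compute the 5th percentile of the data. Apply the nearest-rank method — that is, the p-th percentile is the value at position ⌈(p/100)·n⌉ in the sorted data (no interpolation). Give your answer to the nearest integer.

Sorted: 212, 296, 298, 302, 342, 345, 387, 392, 395, 430, 459, 468, 474, 476, 505, 579, 620, 673, 739, 757, 770.
n = 21.
Position = ⌈5/100 · 21⌉ = ⌈1.05⌉ = 2.
The value at rank 2 is 296.

296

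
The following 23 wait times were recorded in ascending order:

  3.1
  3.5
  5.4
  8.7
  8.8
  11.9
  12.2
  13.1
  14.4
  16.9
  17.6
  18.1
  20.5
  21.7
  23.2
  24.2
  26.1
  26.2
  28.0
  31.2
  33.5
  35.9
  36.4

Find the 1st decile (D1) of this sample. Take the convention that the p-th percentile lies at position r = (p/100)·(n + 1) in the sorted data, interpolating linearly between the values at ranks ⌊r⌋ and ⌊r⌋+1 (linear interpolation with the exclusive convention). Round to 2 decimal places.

n = 23.
r = (10/100)·(23 + 1) = 2.4.
Rank 2 is 3.5 and rank 3 is 5.4.
Interpolate: 3.5 + 0.4·(5.4 − 3.5) = 3.5 + 0.4·1.9 = 4.26.

4.26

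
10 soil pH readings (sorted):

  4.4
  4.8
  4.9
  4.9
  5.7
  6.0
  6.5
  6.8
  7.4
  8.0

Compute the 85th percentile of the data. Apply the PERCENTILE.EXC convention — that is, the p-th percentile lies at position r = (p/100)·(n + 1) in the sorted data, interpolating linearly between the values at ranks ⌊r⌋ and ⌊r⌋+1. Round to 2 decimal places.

7.61

n = 10.
r = (85/100)·(10 + 1) = 9.35.
Rank 9 is 7.4 and rank 10 is 8.0.
Interpolate: 7.4 + 0.35·(8.0 − 7.4) = 7.4 + 0.35·0.6 = 7.61.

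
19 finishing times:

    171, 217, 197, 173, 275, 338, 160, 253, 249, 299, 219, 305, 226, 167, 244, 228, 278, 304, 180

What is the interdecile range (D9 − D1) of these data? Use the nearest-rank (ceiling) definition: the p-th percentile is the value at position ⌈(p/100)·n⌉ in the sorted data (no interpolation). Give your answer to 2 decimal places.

138.00

Sorted: 160, 167, 171, 173, 180, 197, 217, 219, 226, 228, 244, 249, 253, 275, 278, 299, 304, 305, 338.
n = 19.
P10: rank ⌈10/100·19⌉ = 2 → 167.
P90: rank ⌈90/100·19⌉ = 18 → 305.
Difference: 305 − 167 = 138.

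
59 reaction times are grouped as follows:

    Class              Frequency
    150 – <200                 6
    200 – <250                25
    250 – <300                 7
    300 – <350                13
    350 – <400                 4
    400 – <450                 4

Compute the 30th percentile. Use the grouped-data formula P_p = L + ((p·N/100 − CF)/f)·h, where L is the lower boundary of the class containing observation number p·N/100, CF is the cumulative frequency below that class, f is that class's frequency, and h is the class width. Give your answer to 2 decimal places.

N = 59; target position k = 30/100 · 59 = 17.7.
Cumulative frequencies: 6, 31, 38, 51, 55, 59.
Observation 17.7 falls in the class 200 – <250.
L = 200, CF = 6, f = 25, h = 50.
P30 = 200 + ((17.7 − 6)/25)·50 = 200 + 23.4 = 223.4.

223.40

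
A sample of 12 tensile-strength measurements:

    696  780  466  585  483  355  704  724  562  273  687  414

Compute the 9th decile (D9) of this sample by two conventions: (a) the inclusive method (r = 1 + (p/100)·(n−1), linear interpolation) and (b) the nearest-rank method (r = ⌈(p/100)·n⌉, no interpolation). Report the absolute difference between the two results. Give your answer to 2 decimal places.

Sorted: 273, 355, 414, 466, 483, 562, 585, 687, 696, 704, 724, 780.
n = 12.
(a) r = 10.9; between ranks 10 (704) and 11 (724): 722.
(b) the nearest-rank method: rank 11 → 724.
|722 − 724| = 2.

2.00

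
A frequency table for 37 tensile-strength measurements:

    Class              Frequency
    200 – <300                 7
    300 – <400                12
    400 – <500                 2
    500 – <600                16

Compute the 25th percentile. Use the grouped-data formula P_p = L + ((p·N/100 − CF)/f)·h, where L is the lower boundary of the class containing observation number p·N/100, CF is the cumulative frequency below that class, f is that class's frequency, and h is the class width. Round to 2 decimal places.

N = 37; target position k = 25/100 · 37 = 9.25.
Cumulative frequencies: 7, 19, 21, 37.
Observation 9.25 falls in the class 300 – <400.
L = 300, CF = 7, f = 12, h = 100.
P25 = 300 + ((9.25 − 7)/12)·100 = 300 + 18.75 = 318.75.

318.75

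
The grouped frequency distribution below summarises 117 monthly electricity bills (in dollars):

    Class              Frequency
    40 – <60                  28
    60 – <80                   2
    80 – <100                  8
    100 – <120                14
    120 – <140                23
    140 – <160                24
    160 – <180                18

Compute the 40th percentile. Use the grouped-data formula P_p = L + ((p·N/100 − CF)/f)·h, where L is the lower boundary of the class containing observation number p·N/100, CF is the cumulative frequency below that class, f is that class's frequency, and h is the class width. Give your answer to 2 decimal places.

112.57

N = 117; target position k = 40/100 · 117 = 46.8.
Cumulative frequencies: 28, 30, 38, 52, 75, 99, 117.
Observation 46.8 falls in the class 100 – <120.
L = 100, CF = 38, f = 14, h = 20.
P40 = 100 + ((46.8 − 38)/14)·20 = 100 + 12.5714 = 112.571.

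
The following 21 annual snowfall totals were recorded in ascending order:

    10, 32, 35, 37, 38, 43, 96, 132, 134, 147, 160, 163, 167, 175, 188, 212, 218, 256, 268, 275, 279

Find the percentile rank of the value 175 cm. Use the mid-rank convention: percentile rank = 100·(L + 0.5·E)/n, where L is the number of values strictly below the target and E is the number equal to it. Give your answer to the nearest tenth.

64.3

Count below 175: L = 13; count equal: E = 1; n = 21.
Percentile rank = 100·(13 + 0.5·1)/21 = 100·13.5/21 = 64.29.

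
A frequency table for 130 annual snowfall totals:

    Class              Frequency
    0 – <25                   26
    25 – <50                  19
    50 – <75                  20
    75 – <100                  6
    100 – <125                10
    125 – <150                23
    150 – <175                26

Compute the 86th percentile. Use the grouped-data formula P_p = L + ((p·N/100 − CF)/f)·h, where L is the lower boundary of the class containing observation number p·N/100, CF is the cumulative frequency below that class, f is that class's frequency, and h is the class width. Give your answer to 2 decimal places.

157.50

N = 130; target position k = 86/100 · 130 = 111.8.
Cumulative frequencies: 26, 45, 65, 71, 81, 104, 130.
Observation 111.8 falls in the class 150 – <175.
L = 150, CF = 104, f = 26, h = 25.
P86 = 150 + ((111.8 − 104)/26)·25 = 150 + 7.5 = 157.5.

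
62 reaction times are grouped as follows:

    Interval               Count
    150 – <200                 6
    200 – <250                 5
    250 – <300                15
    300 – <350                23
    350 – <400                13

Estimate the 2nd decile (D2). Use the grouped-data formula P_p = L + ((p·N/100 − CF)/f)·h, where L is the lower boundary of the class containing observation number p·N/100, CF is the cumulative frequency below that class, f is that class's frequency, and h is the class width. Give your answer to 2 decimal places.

254.67

N = 62; target position k = 20/100 · 62 = 12.4.
Cumulative frequencies: 6, 11, 26, 49, 62.
Observation 12.4 falls in the class 250 – <300.
L = 250, CF = 11, f = 15, h = 50.
P20 = 250 + ((12.4 − 11)/15)·50 = 250 + 4.66667 = 254.667.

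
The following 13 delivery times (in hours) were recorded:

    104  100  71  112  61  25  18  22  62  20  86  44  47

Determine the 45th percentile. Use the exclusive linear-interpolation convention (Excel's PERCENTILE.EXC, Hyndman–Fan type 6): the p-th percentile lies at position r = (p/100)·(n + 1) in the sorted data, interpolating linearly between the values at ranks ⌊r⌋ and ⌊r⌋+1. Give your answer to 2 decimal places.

51.20

Sorted: 18, 20, 22, 25, 44, 47, 61, 62, 71, 86, 100, 104, 112.
n = 13.
r = (45/100)·(13 + 1) = 6.3.
Rank 6 is 47 and rank 7 is 61.
Interpolate: 47 + 0.3·(61 − 47) = 47 + 0.3·14 = 51.2.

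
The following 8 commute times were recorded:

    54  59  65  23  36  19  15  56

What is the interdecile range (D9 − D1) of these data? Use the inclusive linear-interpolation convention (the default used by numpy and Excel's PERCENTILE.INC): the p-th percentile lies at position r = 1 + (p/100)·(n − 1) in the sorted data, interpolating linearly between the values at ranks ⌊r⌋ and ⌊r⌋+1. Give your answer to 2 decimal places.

Sorted: 15, 19, 23, 36, 54, 56, 59, 65.
n = 8.
P10: r = 1.7; ranks 1–2 are 15, 19; interpolating gives 17.8.
P90: r = 7.3; ranks 7–8 are 59, 65; interpolating gives 60.8.
Difference: 60.8 − 17.8 = 43.

43.00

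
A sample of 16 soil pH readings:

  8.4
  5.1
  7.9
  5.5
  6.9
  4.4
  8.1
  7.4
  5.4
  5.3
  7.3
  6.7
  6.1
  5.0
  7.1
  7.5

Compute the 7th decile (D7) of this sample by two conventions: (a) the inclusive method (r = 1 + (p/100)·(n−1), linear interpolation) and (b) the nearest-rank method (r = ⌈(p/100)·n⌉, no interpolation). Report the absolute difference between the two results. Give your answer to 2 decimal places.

Sorted: 4.4, 5.0, 5.1, 5.3, 5.4, 5.5, 6.1, 6.7, 6.9, 7.1, 7.3, 7.4, 7.5, 7.9, 8.1, 8.4.
n = 16.
(a) r = 11.5; between ranks 11 (7.3) and 12 (7.4): 7.35.
(b) the nearest-rank method: rank 12 → 7.4.
|7.35 − 7.4| = 0.05.

0.05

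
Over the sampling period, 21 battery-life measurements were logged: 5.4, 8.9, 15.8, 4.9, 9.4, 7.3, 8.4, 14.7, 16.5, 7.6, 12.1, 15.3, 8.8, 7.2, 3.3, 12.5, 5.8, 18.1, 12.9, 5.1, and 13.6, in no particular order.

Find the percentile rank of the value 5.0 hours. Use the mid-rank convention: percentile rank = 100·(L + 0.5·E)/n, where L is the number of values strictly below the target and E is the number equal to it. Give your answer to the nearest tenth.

9.5

Sorted: 3.3, 4.9, 5.1, 5.4, 5.8, 7.2, 7.3, 7.6, 8.4, 8.8, 8.9, 9.4, 12.1, 12.5, 12.9, 13.6, 14.7, 15.3, 15.8, 16.5, 18.1.
Count below 5.0: L = 2; count equal: E = 0; n = 21.
Percentile rank = 100·(2 + 0.5·0)/21 = 100·2/21 = 9.524.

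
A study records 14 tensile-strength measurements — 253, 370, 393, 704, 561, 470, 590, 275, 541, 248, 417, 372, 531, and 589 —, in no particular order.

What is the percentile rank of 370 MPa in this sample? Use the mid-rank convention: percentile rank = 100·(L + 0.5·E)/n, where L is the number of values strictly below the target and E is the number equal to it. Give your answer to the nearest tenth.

25.0

Sorted: 248, 253, 275, 370, 372, 393, 417, 470, 531, 541, 561, 589, 590, 704.
Count below 370: L = 3; count equal: E = 1; n = 14.
Percentile rank = 100·(3 + 0.5·1)/14 = 100·3.5/14 = 25.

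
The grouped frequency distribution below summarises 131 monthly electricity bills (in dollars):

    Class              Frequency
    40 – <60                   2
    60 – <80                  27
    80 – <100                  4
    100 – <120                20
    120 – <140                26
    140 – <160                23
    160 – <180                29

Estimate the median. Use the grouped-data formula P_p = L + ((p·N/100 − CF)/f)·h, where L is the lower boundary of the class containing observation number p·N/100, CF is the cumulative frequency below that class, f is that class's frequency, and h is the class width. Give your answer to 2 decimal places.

129.62

N = 131; target position k = 50/100 · 131 = 65.5.
Cumulative frequencies: 2, 29, 33, 53, 79, 102, 131.
Observation 65.5 falls in the class 120 – <140.
L = 120, CF = 53, f = 26, h = 20.
P50 = 120 + ((65.5 − 53)/26)·20 = 120 + 9.61538 = 129.615.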